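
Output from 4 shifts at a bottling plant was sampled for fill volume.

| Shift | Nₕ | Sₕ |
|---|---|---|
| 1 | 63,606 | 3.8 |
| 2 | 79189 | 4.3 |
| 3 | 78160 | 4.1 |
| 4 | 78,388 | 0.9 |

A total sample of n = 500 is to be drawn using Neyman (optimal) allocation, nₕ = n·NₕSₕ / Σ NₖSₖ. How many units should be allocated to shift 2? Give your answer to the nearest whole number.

175

Σ NₕSₕ = 63606·3.8 + 79189·4.3 + 78160·4.1 + 78388·0.9 = 973220.7.
Share for 2: 340512.7/973220.7 = 0.34988.
n_2 = 500 × 0.34988 = 174.941... → 175.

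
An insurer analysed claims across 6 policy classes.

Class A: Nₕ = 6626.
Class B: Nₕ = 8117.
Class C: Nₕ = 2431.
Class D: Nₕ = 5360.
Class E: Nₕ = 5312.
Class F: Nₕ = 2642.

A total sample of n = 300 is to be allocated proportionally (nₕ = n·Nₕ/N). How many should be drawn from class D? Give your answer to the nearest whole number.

Share of class D = 5360/30488 = 0.17581.
Allocate 300 × 0.17581 = 52.742... → 53.

53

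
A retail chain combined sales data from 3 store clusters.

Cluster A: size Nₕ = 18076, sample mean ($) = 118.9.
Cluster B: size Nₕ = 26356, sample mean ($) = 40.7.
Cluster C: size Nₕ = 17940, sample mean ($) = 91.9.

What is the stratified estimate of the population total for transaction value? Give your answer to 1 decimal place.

4870611.6

Population total = Σ Nₕ·x̄ₕ (each stratum's size times its mean).
18076·118.9 + 26356·40.7 + 17940·91.9 = 2149236.4 + 1072689.2 + 1648686 = 4870611.6.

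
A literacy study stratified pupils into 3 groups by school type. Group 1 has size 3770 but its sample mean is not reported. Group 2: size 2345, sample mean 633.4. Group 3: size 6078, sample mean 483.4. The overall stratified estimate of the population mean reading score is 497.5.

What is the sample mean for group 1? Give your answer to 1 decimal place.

N = 3770 + 2345 + 6078 = 12193.
Overall total = μ·N = 497.5·12193 = 6066017.5.
Subtract the known strata: 2345·633.4 + 6078·483.4 = 4423428.2.
Remaining total for group 1: 6066017.5 − 4423428.2 = 1642589.3.
Divide by its size: 1642589.3 / 3770 = 435.700... → 435.7.

435.7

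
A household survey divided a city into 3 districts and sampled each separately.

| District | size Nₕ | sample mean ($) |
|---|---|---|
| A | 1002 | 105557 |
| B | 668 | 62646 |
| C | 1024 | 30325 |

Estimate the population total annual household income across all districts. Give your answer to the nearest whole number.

178668442

A: 1002·105557 = 105768114
B: 668·62646 = 41847528
C: 1024·30325 = 31052800
τ̂ = Σ Nₕx̄ₕ = 178668442.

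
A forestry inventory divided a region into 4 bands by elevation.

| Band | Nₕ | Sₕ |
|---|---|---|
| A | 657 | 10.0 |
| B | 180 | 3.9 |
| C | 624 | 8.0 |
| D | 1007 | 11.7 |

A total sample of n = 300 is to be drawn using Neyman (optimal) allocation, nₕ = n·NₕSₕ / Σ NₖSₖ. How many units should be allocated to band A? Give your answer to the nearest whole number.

Σ NₕSₕ = 657·10.0 + 180·3.9 + 624·8.0 + 1007·11.7 = 24045.9.
Share for A: 6570/24045.9 = 0.27323.
n_A = 300 × 0.27323 = 81.968... → 82.

82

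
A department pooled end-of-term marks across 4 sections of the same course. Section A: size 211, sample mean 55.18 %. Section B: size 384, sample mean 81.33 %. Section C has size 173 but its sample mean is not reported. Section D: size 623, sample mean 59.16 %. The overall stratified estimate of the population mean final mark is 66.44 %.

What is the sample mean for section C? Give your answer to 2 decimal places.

73.34

N = 211 + 384 + 173 + 623 = 1391.
Overall total = μ·N = 66.44·1391 = 92418.04.
Subtract the known strata: 211·55.18 + 384·81.33 + 623·59.16 = 79730.38.
Remaining total for section C: 92418.04 − 79730.38 = 12687.66.
Divide by its size: 12687.66 / 173 = 73.3391... → 73.34.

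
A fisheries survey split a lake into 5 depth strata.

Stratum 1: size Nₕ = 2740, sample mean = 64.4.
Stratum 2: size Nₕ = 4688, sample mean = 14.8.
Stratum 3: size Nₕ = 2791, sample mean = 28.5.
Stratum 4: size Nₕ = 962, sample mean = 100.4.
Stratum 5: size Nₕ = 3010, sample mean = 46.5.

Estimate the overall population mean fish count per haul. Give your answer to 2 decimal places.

39.60

x̄_st = (Σ Nₕx̄ₕ) / (Σ Nₕ) = (2740·64.4 + 4688·14.8 + 2791·28.5 + 962·100.4 + 3010·46.5) / 14191
= 561931.7 / 14191 = 39.5978... → 39.60.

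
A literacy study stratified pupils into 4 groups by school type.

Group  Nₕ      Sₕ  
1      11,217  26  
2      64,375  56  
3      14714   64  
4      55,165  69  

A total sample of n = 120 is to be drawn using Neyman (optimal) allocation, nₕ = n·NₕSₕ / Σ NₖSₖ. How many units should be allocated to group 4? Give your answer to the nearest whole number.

53

1: NₕSₕ = 11217·26 = 291642
2: NₕSₕ = 64375·56 = 3605000
3: NₕSₕ = 14714·64 = 941696
4: NₕSₕ = 55165·69 = 3806385
Σ NₕSₕ = 8644723.
n_4 = 120·3806385/8644723 = 52.838... → 53.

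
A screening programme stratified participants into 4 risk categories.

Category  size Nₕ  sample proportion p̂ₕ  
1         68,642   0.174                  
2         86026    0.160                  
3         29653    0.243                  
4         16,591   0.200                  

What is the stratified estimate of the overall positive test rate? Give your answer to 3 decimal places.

0.180

Wₕ = Nₕ/N with N = 200912: 0.3417, 0.4282, 0.1476, 0.0826.
p̂_st = 0.3417·0.174 + 0.4282·0.160 + 0.1476·0.243 + 0.0826·0.200 ≈ 0.18034... → 0.180.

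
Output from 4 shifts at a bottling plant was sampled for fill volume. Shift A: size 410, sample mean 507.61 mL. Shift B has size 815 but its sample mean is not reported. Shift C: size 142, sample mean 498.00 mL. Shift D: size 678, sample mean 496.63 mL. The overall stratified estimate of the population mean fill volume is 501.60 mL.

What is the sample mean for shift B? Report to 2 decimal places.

503.34

Σ Nₕx̄ₕ = N·μ, so 815·x̄_B = 2045·501.60 − (410·507.61 + 142·498.00 + 678·496.63).
= 1025772 − 615551.24 = 410220.76.
x̄_B = 410220.76 / 815 = 503.3384... → 503.34.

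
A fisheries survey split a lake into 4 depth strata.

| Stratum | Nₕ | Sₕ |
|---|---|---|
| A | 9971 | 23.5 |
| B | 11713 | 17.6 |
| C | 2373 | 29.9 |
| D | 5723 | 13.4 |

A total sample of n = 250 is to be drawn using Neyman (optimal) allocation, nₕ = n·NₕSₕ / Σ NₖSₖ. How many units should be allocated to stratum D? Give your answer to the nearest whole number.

Σ NₕSₕ = 9971·23.5 + 11713·17.6 + 2373·29.9 + 5723·13.4 = 588108.2.
Share for D: 76688.2/588108.2 = 0.13040.
n_D = 250 × 0.13040 = 32.600... → 33.

33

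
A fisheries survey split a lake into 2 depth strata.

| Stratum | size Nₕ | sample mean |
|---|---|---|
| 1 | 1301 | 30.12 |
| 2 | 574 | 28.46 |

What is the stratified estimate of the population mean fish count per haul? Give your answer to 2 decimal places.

29.61

N = 1875; weights Wₕ = Nₕ/N = (0.6939, 0.3061).
x̄_st = Σ Wₕ·x̄ₕ = 0.6939·30.12 + 0.3061·28.46 ≈ 29.6118...
→ 29.61.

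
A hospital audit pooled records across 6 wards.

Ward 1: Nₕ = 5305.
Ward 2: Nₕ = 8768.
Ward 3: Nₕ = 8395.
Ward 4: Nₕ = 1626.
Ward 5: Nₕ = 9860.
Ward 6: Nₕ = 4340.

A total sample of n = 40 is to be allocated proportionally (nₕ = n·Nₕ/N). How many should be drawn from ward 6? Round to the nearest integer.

Share of ward 6 = 4340/38294 = 0.11333.
Allocate 40 × 0.11333 = 4.533... → 5.

5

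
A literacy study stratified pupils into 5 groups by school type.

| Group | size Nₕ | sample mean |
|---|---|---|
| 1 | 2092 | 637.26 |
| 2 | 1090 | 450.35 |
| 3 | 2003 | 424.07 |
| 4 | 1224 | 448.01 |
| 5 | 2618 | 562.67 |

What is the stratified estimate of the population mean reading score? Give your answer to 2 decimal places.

N = 2092 + 1090 + 2003 + 1224 + 2618 = 9027.
The stratified mean weights each stratum mean by its population share Nₕ/N.
Σ Nₕx̄ₕ = 2092·637.26 + 1090·450.35 + 2003·424.07 + 1224·448.01 + 2618·562.67 = 1333147.92 + 490881.5 + 849412.21 + 548364.24 + 1473070.06 = 4694875.93.
Divide by N: 4694875.93 / 9027 = 520.0926... → 520.09.

520.09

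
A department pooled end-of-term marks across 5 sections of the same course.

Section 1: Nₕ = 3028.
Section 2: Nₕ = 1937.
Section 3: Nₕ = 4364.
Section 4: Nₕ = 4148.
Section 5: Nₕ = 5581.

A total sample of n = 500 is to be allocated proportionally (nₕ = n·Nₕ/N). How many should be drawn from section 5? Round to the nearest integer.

146

N = 3028 + 1937 + 4364 + 4148 + 5581 = 19058.
n_5 = 500·5581/19058 = 146.421... → 146.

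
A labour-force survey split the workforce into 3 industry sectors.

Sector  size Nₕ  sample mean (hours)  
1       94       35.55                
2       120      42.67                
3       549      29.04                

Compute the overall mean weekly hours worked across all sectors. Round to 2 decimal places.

31.99

x̄_st = (Σ Nₕx̄ₕ) / (Σ Nₕ) = (94·35.55 + 120·42.67 + 549·29.04) / 763
= 24405.06 / 763 = 31.9857... → 31.99.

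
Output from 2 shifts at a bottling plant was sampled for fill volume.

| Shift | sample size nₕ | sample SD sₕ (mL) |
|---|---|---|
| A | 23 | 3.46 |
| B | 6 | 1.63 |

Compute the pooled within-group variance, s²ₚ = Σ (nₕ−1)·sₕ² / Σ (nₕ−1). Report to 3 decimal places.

A: (23−1)·3.46² = 22·11.9716 = 263.3752
B: (6−1)·1.63² = 5·2.6569 = 13.2845
Numerator = 276.6597; denominator = Σ(nₕ−1) = 27.
s²ₚ = 276.6597/27 = 10.24666... → 10.247.

10.247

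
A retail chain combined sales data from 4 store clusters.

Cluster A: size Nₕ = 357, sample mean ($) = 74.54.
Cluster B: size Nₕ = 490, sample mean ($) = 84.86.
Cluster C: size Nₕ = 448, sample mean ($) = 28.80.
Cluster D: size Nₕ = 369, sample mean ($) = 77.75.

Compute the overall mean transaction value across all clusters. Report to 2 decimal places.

65.98

N = 1664; weights Wₕ = Nₕ/N = (0.2145, 0.2945, 0.2692, 0.2218).
x̄_st = Σ Wₕ·x̄ₕ = 0.2145·74.54 + 0.2945·84.86 + 0.2692·28.80 + 0.2218·77.75 ≈ 65.9762...
→ 65.98.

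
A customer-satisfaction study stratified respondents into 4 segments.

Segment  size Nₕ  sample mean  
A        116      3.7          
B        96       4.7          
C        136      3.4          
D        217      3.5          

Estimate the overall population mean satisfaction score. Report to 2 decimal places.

3.72

N = 565; weights Wₕ = Nₕ/N = (0.2053, 0.1699, 0.2407, 0.3841).
x̄_st = Σ Wₕ·x̄ₕ = 0.2053·3.7 + 0.1699·4.7 + 0.2407·3.4 + 0.3841·3.5 ≈ 3.7209...
→ 3.72.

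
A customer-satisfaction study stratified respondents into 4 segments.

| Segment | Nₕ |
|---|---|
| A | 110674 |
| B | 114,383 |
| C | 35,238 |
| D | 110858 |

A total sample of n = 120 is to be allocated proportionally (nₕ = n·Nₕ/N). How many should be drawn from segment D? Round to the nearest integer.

Share of segment D = 110858/371153 = 0.29869.
Allocate 120 × 0.29869 = 35.842... → 36.

36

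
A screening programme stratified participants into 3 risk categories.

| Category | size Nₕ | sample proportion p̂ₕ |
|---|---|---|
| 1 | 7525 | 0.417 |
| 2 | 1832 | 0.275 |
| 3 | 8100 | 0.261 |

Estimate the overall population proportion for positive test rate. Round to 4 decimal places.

N = 7525 + 1832 + 8100 = 17457.
Overall proportion = Σ (Nₕ/N)·p̂ₕ.
Σ Nₕp̂ₕ = 3137.925 + 503.8 + 2114.1 = 5755.825.
5755.825 / 17457 = 0.329714... → 0.3297.

0.3297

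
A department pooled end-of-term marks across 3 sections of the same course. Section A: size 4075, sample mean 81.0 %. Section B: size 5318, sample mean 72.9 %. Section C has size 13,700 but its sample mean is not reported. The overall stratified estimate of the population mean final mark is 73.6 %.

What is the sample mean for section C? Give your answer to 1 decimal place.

Σ Nₕx̄ₕ = N·μ, so 13700·x̄_C = 23093·73.6 − (4075·81.0 + 5318·72.9).
= 1699644.8 − 717757.2 = 981887.6.
x̄_C = 981887.6 / 13700 = 71.671... → 71.7.

71.7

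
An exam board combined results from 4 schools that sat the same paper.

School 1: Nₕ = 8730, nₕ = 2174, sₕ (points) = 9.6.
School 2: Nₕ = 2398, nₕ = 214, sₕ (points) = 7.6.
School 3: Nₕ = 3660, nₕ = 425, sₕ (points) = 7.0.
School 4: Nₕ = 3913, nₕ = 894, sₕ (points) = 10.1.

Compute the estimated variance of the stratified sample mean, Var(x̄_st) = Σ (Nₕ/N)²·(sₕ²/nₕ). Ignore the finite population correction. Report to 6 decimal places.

N = 18701; Wₕ = Nₕ/N.
school 1: (8730/18701)²·9.6²/2174 = 0.009238081
school 2: (2398/18701)²·7.6²/214 = 0.004437947
school 3: (3660/18701)²·7.0²/425 = 0.004416108
school 4: (3913/18701)²·10.1²/894 = 0.004995688
Sum = 0.023087823 → 0.023088.

0.023088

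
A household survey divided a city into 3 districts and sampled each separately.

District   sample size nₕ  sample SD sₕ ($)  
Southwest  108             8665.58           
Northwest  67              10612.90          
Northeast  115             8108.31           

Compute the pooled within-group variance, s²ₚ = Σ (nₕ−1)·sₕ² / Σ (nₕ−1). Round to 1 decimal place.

80012505.4

Degrees of freedom: 107 + 66 + 114 = 287.
Σ(nₕ−1)sₕ² = 107·75092276.7364 + 66·112633646.41 + 114·65744691.0561 = 22963589054.2502.
s²ₚ = 22963589054.2502 / 287 = 80012505.416... → 80012505.4.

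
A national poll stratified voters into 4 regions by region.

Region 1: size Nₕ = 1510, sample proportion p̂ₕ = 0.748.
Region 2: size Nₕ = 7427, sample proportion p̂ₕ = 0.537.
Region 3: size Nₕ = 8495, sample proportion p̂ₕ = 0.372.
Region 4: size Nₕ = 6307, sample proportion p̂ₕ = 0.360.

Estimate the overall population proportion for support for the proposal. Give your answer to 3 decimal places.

0.444

N = 1510 + 7427 + 8495 + 6307 = 23739.
Overall proportion = Σ (Nₕ/N)·p̂ₕ.
Σ Nₕp̂ₕ = 1129.48 + 3988.299 + 3160.14 + 2270.52 = 10548.439.
10548.439 / 23739 = 0.44435... → 0.444.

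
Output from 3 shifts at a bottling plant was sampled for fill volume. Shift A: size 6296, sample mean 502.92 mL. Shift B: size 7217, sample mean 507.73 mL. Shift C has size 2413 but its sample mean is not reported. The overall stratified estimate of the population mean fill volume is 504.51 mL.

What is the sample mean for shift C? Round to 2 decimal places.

499.03

Σ Nₕx̄ₕ = N·μ, so 2413·x̄_C = 15926·504.51 − (6296·502.92 + 7217·507.73).
= 8034826.26 − 6830671.73 = 1204154.53.
x̄_C = 1204154.53 / 2413 = 499.0280... → 499.03.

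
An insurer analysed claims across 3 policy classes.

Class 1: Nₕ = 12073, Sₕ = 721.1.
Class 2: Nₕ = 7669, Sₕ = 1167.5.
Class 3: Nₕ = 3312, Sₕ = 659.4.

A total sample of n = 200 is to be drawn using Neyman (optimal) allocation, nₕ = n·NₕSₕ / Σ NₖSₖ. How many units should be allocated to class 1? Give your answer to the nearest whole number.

88

Σ NₕSₕ = 12073·721.1 + 7669·1167.5 + 3312·659.4 = 19843330.6.
Share for 1: 8705840.3/19843330.6 = 0.43873.
n_1 = 200 × 0.43873 = 87.746... → 88.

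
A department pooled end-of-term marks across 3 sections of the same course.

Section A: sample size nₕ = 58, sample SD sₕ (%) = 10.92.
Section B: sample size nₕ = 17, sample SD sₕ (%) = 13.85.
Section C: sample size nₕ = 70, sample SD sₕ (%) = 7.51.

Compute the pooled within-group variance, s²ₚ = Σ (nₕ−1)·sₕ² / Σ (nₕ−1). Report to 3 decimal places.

A: (58−1)·10.92² = 57·119.2464 = 6797.0448
B: (17−1)·13.85² = 16·191.8225 = 3069.16
C: (70−1)·7.51² = 69·56.4001 = 3891.6069
Numerator = 13757.8117; denominator = Σ(nₕ−1) = 142.
s²ₚ = 13757.8117/142 = 96.88600... → 96.886.

96.886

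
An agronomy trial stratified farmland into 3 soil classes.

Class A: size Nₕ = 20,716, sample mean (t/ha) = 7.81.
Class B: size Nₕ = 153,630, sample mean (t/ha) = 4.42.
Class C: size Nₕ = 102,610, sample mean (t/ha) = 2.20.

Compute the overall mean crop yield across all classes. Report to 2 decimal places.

3.85

x̄_st = (Σ Nₕx̄ₕ) / (Σ Nₕ) = (20716·7.81 + 153630·4.42 + 102610·2.20) / 276956
= 1066578.56 / 276956 = 3.8511... → 3.85.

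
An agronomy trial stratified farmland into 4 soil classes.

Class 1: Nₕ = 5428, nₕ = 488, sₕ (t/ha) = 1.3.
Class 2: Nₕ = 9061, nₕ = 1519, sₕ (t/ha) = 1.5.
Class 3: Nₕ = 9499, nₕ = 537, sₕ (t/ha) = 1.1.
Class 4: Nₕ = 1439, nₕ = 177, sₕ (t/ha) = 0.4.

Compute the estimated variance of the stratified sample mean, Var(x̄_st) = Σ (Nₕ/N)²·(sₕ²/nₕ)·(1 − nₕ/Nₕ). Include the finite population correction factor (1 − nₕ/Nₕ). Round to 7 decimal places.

0.0005994

N = 25427; Wₕ = Nₕ/N.
class 1: (5428/25427)²·1.3²/488·(1 − 488/5428) = 0.0001436294
class 2: (9061/25427)²·1.5²/1519·(1 − 1519/9061) = 0.0001565659
class 3: (9499/25427)²·1.1²/537·(1 − 537/9499) = 0.0002966905
class 4: (1439/25427)²·0.4²/177·(1 − 177/1439) = 0.0000025391
Sum = 0.0005994249 → 0.0005994.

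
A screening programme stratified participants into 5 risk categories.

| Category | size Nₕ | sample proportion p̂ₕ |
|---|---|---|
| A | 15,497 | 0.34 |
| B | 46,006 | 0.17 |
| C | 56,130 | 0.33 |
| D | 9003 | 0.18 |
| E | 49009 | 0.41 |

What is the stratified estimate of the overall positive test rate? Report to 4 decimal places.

0.3036

Wₕ = Nₕ/N with N = 175645: 0.0882, 0.2619, 0.3196, 0.0513, 0.2790.
p̂_st = 0.0882·0.34 + 0.2619·0.17 + 0.3196·0.33 + 0.0513·0.18 + 0.2790·0.41 ≈ 0.303607... → 0.3036.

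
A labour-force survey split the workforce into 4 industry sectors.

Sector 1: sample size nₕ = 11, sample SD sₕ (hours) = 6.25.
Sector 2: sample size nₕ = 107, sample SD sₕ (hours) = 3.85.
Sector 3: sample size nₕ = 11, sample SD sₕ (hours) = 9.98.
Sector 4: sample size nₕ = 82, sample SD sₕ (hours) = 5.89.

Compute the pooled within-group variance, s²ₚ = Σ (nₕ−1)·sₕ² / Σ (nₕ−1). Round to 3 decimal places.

27.864

Degrees of freedom: 10 + 106 + 10 + 81 = 207.
Σ(nₕ−1)sₕ² = 10·39.0625 + 106·14.8225 + 10·99.6004 + 81·34.6921 = 5767.8741.
s²ₚ = 5767.8741 / 207 = 27.86413... → 27.864.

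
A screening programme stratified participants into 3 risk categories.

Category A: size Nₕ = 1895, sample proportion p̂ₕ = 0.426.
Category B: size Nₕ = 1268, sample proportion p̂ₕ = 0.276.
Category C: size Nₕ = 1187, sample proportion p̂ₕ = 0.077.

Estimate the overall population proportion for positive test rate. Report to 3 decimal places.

0.287

N = 1895 + 1268 + 1187 = 4350.
Overall proportion = Σ (Nₕ/N)·p̂ₕ.
Σ Nₕp̂ₕ = 807.27 + 349.968 + 91.399 = 1248.637.
1248.637 / 4350 = 0.28704... → 0.287.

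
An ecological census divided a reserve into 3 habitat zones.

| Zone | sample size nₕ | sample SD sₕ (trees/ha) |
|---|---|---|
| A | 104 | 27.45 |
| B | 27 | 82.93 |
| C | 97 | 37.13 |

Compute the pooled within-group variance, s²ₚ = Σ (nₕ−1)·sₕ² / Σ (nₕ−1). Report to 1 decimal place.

A: (104−1)·27.45² = 103·753.5025 = 77610.7575
B: (27−1)·82.93² = 26·6877.3849 = 178812.0074
C: (97−1)·37.13² = 96·1378.6369 = 132349.1424
Numerator = 388771.9073; denominator = Σ(nₕ−1) = 225.
s²ₚ = 388771.9073/225 = 1727.875... → 1727.9.

1727.9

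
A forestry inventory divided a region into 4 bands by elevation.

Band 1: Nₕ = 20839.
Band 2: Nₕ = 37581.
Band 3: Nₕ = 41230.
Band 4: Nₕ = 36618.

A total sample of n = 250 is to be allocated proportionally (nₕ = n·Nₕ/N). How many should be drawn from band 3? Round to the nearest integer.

N = 20839 + 37581 + 41230 + 36618 = 136268.
n_3 = 250·41230/136268 = 75.641... → 76.

76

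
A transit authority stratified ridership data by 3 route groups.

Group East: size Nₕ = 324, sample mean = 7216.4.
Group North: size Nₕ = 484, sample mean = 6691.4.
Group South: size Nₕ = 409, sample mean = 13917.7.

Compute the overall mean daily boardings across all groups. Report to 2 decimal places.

N = 324 + 484 + 409 = 1217.
Weight each subgroup mean by Nₕ/N and sum.
Σ Nₕx̄ₕ = 324·7216.4 + 484·6691.4 + 409·13917.7 = 2338113.6 + 3238637.6 + 5692339.3 = 11269090.5.
Divide by N: 11269090.5 / 1217 = 9259.7293... → 9259.73.

9259.73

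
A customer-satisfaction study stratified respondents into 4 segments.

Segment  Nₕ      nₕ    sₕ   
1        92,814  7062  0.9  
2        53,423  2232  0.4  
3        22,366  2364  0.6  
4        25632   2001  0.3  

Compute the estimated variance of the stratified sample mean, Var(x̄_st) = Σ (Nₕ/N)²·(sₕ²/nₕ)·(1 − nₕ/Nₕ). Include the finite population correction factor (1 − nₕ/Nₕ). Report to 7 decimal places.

0.0000319

N = 194235; Wₕ = Nₕ/N.
segment 1: (92814/194235)²·0.9²/7062·(1 − 7062/92814) = 0.0000241969
segment 2: (53423/194235)²·0.4²/2232·(1 − 2232/53423) = 0.0000051963
segment 3: (22366/194235)²·0.6²/2364·(1 − 2364/22366) = 0.0000018058
segment 4: (25632/194235)²·0.3²/2001·(1 − 2001/25632) = 0.0000007221
Sum = 0.0000319211 → 0.0000319.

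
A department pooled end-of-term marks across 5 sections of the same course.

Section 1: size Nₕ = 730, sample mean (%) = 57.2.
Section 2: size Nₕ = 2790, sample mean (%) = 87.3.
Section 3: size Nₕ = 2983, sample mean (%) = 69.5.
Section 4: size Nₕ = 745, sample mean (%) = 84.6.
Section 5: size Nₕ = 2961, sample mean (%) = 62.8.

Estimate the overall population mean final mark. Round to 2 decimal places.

N = 730 + 2790 + 2983 + 745 + 2961 = 10209.
Overall mean = Σ (Nₕ/N)·x̄ₕ — weight by population share, not a simple average.
Σ Nₕx̄ₕ = 730·57.2 + 2790·87.3 + 2983·69.5 + 745·84.6 + 2961·62.8 = 41756 + 243567 + 207318.5 + 63027 + 185950.8 = 741619.3.
Divide by N: 741619.3 / 10209 = 72.6437... → 72.64.

72.64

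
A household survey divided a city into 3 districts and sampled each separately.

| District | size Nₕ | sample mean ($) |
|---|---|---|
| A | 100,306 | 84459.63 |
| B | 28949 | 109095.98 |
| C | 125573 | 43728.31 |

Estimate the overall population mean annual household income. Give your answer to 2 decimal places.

67186.97

x̄_st = (Σ Nₕx̄ₕ) / (Σ Nₕ) = (100306·84459.63 + 28949·109095.98 + 125573·43728.31) / 254828
= 17121122243.43 / 254828 = 67186.9741... → 67186.97.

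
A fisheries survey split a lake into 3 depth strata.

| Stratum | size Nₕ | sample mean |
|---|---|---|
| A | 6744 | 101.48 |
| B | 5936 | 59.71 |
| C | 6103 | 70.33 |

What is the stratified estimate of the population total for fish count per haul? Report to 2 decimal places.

Estimate total by summing Nₕ·x̄ₕ over strata.
6744·101.48 + 5936·59.71 + 6103·70.33 = 684381.12 + 354438.56 + 429223.99 = 1468043.67.

1468043.67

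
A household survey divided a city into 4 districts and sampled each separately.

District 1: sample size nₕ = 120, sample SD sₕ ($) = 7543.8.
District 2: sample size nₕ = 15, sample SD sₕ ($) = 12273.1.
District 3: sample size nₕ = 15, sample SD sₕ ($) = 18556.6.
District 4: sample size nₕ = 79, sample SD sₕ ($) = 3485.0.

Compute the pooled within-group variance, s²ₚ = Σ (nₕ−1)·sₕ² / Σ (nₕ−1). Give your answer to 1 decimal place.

65107370.1

Degrees of freedom: 119 + 14 + 14 + 78 = 225.
Σ(nₕ−1)sₕ² = 119·56908918.44 + 14·150628983.61 + 14·344347403.56 + 78·12145225 = 14649158264.74.
s²ₚ = 14649158264.74 / 225 = 65107370.066... → 65107370.1.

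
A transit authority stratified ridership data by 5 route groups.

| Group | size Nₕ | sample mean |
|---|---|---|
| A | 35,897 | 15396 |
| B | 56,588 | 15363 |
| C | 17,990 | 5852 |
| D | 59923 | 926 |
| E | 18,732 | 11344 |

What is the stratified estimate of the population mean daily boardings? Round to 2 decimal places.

N = 189130; weights Wₕ = Nₕ/N = (0.1898, 0.2992, 0.0951, 0.3168, 0.0990).
x̄_st = Σ Wₕ·x̄ₕ = 0.1898·15396 + 0.2992·15363 + 0.0951·5852 + 0.3168·926 + 0.0990·11344 ≈ 9492.3790...
→ 9492.38.

9492.38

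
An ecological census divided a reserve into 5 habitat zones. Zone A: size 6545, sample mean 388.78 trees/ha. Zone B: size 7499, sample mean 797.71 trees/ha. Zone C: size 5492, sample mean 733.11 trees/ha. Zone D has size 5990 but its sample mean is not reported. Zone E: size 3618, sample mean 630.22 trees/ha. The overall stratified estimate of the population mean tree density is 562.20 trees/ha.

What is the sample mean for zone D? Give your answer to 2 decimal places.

259.06

Σ Nₕx̄ₕ = N·μ, so 5990·x̄_D = 29144·562.20 − (6545·388.78 + 7499·797.71 + 5492·733.11 + 3618·630.22).
= 16384756.8 − 14832968.47 = 1551788.33.
x̄_D = 1551788.33 / 5990 = 259.0632... → 259.06.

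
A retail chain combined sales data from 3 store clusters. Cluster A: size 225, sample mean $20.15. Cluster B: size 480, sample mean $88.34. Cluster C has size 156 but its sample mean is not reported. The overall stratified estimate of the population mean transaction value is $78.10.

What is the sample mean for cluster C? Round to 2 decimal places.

130.17

Σ Nₕx̄ₕ = N·μ, so 156·x̄_C = 861·78.10 − (225·20.15 + 480·88.34).
= 67244.1 − 46936.95 = 20307.15.
x̄_C = 20307.15 / 156 = 130.1740... → 130.17.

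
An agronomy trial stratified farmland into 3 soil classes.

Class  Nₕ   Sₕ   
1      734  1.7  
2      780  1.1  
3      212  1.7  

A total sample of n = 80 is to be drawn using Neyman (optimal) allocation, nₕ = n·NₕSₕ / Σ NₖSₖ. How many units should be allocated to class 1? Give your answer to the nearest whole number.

40

Σ NₕSₕ = 734·1.7 + 780·1.1 + 212·1.7 = 2466.2.
Share for 1: 1247.8/2466.2 = 0.50596.
n_1 = 80 × 0.50596 = 40.477... → 40.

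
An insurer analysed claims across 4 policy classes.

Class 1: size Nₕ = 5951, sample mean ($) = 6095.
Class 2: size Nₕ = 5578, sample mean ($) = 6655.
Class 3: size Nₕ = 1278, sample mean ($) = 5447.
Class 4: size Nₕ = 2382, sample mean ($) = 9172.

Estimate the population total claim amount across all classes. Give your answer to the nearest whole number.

Population total = Σ Nₕ·x̄ₕ (each stratum's size times its mean).
5951·6095 + 5578·6655 + 1278·5447 + 2382·9172 = 36271345 + 37121590 + 6961266 + 21847704 = 102201905.

102201905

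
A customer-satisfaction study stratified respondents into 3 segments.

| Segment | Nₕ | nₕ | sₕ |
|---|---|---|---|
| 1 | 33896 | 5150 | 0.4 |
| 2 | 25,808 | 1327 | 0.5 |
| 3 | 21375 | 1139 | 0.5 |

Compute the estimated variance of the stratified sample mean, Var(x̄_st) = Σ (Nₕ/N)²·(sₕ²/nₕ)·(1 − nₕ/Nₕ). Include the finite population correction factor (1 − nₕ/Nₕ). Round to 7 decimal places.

N = 81079. Term for each stratum: Wₕ²sₕ²/nₕ·(1−nₕ/Nₕ).
Var(x̄_st) = 0.0000046049 + 0.0000181066 + 0.0000144421 = 0.0000371536 → 0.0000372.

0.0000372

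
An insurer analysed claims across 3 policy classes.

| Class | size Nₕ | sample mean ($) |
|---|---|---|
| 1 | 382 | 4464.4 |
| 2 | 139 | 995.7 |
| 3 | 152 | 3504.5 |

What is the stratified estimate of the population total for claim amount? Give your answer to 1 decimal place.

1: 382·4464.4 = 1705400.8
2: 139·995.7 = 138402.3
3: 152·3504.5 = 532684
τ̂ = Σ Nₕx̄ₕ = 2376487.1.

2376487.1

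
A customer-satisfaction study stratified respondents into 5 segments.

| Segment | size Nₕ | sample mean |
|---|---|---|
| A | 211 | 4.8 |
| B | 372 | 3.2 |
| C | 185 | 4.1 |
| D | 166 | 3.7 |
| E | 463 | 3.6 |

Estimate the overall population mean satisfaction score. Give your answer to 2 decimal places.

3.75

N = 1397; weights Wₕ = Nₕ/N = (0.1510, 0.2663, 0.1324, 0.1188, 0.3314).
x̄_st = Σ Wₕ·x̄ₕ = 0.1510·4.8 + 0.2663·3.2 + 0.1324·4.1 + 0.1188·3.7 + 0.3314·3.6 ≈ 3.7528...
→ 3.75.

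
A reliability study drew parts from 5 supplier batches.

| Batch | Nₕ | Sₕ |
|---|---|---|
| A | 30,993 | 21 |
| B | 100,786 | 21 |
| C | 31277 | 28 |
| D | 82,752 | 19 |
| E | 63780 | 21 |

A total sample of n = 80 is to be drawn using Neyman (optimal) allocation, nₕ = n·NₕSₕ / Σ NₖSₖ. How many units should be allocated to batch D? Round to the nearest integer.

Σ NₕSₕ = 30993·21 + 100786·21 + 31277·28 + 82752·19 + 63780·21 = 6554783.
Share for D: 1572288/6554783 = 0.23987.
n_D = 80 × 0.23987 = 19.190... → 19.

19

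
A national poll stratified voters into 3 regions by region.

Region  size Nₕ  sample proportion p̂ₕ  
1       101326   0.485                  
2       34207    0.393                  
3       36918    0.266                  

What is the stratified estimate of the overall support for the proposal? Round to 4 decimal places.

0.4199

N = 101326 + 34207 + 36918 = 172451.
Overall proportion = Σ (Nₕ/N)·p̂ₕ.
Σ Nₕp̂ₕ = 49143.11 + 13443.351 + 9820.188 = 72406.649.
72406.649 / 172451 = 0.419868... → 0.4199.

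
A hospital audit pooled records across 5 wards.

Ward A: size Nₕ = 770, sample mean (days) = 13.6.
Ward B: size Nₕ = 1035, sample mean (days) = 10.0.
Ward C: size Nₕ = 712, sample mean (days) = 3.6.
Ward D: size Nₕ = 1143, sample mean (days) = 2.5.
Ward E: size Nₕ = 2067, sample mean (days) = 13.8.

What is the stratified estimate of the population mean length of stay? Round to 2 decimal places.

N = 5727; weights Wₕ = Nₕ/N = (0.1345, 0.1807, 0.1243, 0.1996, 0.3609).
x̄_st = Σ Wₕ·x̄ₕ = 0.1345·13.6 + 0.1807·10.0 + 0.1243·3.6 + 0.1996·2.5 + 0.3609·13.8 ≈ 9.5630...
→ 9.56.

9.56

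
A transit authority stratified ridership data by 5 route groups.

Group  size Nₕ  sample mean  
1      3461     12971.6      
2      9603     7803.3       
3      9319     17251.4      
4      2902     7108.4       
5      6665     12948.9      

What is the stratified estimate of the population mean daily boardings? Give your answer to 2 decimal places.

12129.22

N = 31950; weights Wₕ = Nₕ/N = (0.1083, 0.3006, 0.2917, 0.0908, 0.2086).
x̄_st = Σ Wₕ·x̄ₕ = 0.1083·12971.6 + 0.3006·7803.3 + 0.2917·17251.4 + 0.0908·7108.4 + 0.2086·12948.9 ≈ 12129.2203...
→ 12129.22.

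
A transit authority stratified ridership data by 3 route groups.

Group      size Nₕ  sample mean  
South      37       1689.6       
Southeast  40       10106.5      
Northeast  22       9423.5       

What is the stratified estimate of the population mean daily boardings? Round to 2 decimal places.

x̄_st = (Σ Nₕx̄ₕ) / (Σ Nₕ) = (37·1689.6 + 40·10106.5 + 22·9423.5) / 99
= 674092.2 / 99 = 6809.0121... → 6809.01.

6809.01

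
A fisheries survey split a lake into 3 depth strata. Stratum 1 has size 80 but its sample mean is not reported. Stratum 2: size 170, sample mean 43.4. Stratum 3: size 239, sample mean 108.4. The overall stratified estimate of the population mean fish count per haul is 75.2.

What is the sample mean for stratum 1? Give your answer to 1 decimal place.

Σ Nₕx̄ₕ = N·μ, so 80·x̄_1 = 489·75.2 − (170·43.4 + 239·108.4).
= 36772.8 − 33285.6 = 3487.2.
x̄_1 = 3487.2 / 80 = 43.59 → 43.6.

43.6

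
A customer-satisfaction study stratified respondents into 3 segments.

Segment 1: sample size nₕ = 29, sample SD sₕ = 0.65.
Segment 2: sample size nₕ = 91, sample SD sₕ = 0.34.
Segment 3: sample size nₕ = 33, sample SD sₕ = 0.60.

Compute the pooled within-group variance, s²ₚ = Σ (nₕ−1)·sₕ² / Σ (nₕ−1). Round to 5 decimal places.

1: (29−1)·0.65² = 28·0.4225 = 11.83
2: (91−1)·0.34² = 90·0.1156 = 10.404
3: (33−1)·0.60² = 32·0.36 = 11.52
Numerator = 33.754; denominator = Σ(nₕ−1) = 150.
s²ₚ = 33.754/150 = 0.2250267... → 0.22503.

0.22503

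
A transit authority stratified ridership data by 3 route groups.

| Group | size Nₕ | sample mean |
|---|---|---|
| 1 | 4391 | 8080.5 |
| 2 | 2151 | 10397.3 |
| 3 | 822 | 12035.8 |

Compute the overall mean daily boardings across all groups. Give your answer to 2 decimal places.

9198.74

N = 7364; weights Wₕ = Nₕ/N = (0.5963, 0.2921, 0.1116).
x̄_st = Σ Wₕ·x̄ₕ = 0.5963·8080.5 + 0.2921·10397.3 + 0.1116·12035.8 ≈ 9198.7365...
→ 9198.74.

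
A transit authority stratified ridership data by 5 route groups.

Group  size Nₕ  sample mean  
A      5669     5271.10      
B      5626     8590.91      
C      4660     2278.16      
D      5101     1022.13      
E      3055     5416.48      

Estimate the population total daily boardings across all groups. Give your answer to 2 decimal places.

Population total = Σ Nₕ·x̄ₕ (each stratum's size times its mean).
5669·5271.10 + 5626·8590.91 + 4660·2278.16 + 5101·1022.13 + 3055·5416.48 = 29881865.9 + 48332459.66 + 10616225.6 + 5213885.13 + 16547346.4 = 110591782.69.

110591782.69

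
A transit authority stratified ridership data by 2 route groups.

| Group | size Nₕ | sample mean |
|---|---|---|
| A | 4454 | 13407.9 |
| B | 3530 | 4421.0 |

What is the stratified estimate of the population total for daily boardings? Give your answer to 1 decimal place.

Estimate total by summing Nₕ·x̄ₕ over strata.
4454·13407.9 + 3530·4421.0 = 59718786.6 + 15606130 = 75324916.6.

75324916.6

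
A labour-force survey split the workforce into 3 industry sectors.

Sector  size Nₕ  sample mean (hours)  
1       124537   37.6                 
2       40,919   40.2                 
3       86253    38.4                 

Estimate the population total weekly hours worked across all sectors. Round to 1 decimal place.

1: 124537·37.6 = 4682591.2
2: 40919·40.2 = 1644943.8
3: 86253·38.4 = 3312115.2
τ̂ = Σ Nₕx̄ₕ = 9639650.2.

9639650.2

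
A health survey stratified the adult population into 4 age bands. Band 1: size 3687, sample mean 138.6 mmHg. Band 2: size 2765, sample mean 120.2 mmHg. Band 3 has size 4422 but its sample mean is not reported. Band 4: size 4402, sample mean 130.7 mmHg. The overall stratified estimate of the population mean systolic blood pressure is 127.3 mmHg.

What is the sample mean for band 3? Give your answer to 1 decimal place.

118.9

N = 3687 + 2765 + 4422 + 4402 = 15276.
Overall total = μ·N = 127.3·15276 = 1944634.8.
Subtract the known strata: 3687·138.6 + 2765·120.2 + 4402·130.7 = 1418712.6.
Remaining total for band 3: 1944634.8 − 1418712.6 = 525922.2.
Divide by its size: 525922.2 / 4422 = 118.933... → 118.9.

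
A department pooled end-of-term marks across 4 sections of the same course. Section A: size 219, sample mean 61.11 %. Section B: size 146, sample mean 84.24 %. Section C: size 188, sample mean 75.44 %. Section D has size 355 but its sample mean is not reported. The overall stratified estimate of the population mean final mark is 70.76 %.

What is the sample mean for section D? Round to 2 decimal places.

68.69

N = 219 + 146 + 188 + 355 = 908.
Overall total = μ·N = 70.76·908 = 64250.08.
Subtract the known strata: 219·61.11 + 146·84.24 + 188·75.44 = 39864.85.
Remaining total for section D: 64250.08 − 39864.85 = 24385.23.
Divide by its size: 24385.23 / 355 = 68.6908... → 68.69.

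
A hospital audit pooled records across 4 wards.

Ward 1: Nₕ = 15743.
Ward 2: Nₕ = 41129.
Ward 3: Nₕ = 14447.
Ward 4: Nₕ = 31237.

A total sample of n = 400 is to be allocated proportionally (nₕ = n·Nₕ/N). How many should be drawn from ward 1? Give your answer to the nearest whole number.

61

N = 15743 + 41129 + 14447 + 31237 = 102556.
n_1 = 400·15743/102556 = 61.403... → 61.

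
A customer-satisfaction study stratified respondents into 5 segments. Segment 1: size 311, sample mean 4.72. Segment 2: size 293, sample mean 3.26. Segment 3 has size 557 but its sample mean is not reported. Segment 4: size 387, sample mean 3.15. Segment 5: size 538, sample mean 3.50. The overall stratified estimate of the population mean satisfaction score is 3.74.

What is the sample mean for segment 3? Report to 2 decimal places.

N = 311 + 293 + 557 + 387 + 538 = 2086.
Overall total = μ·N = 3.74·2086 = 7801.64.
Subtract the known strata: 311·4.72 + 293·3.26 + 387·3.15 + 538·3.50 = 5525.15.
Remaining total for segment 3: 7801.64 − 5525.15 = 2276.49.
Divide by its size: 2276.49 / 557 = 4.0871... → 4.09.

4.09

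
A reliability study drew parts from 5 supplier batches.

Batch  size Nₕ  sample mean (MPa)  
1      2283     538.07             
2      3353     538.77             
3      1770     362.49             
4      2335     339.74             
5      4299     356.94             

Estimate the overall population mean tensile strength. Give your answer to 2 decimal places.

N = 14040; weights Wₕ = Nₕ/N = (0.1626, 0.2388, 0.1261, 0.1663, 0.3062).
x̄_st = Σ Wₕ·x̄ₕ = 0.1626·538.07 + 0.2388·538.77 + 0.1261·362.49 + 0.1663·339.74 + 0.3062·356.94 ≈ 427.6563...
→ 427.66.

427.66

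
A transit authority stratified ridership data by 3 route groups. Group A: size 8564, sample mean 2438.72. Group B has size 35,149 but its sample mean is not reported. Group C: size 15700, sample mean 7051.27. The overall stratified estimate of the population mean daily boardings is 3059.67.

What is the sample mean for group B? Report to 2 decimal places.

Σ Nₕx̄ₕ = N·μ, so 35149·x̄_B = 59413·3059.67 − (8564·2438.72 + 15700·7051.27).
= 181784173.71 − 131590137.08 = 50194036.63.
x̄_B = 50194036.63 / 35149 = 1428.0360... → 1428.04.

1428.04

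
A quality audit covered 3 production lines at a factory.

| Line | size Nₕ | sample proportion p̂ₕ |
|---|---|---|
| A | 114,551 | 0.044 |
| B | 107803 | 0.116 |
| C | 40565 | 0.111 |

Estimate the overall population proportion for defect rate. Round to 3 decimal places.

Wₕ = Nₕ/N with N = 262919: 0.4357, 0.4100, 0.1543.
p̂_st = 0.4357·0.044 + 0.4100·0.116 + 0.1543·0.111 ≈ 0.08386... → 0.084.

0.084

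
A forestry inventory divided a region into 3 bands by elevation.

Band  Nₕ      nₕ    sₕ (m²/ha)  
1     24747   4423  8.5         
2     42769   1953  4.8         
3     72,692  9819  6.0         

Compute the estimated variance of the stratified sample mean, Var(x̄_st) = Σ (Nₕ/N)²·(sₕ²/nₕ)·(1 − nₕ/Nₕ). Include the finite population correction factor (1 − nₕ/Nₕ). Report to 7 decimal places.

0.0023179

N = 140208; Wₕ = Nₕ/N.
band 1: (24747/140208)²·8.5²/4423·(1 − 4423/24747) = 0.0004179334
band 2: (42769/140208)²·4.8²/1953·(1 − 1953/42769) = 0.0010475968
band 3: (72692/140208)²·6.0²/9819·(1 − 9819/72692) = 0.0008523941
Sum = 0.0023179244 → 0.0023179.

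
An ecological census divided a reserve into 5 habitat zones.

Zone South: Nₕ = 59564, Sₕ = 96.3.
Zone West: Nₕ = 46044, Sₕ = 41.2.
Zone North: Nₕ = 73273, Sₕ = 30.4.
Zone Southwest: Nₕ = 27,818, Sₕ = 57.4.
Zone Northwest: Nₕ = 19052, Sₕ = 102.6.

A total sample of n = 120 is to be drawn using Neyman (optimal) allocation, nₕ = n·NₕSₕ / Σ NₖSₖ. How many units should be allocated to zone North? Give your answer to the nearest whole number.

20

South: NₕSₕ = 59564·96.3 = 5736013.2
West: NₕSₕ = 46044·41.2 = 1897012.8
North: NₕSₕ = 73273·30.4 = 2227499.2
Southwest: NₕSₕ = 27818·57.4 = 1596753.2
Northwest: NₕSₕ = 19052·102.6 = 1954735.2
Σ NₕSₕ = 13412013.6.
n_North = 120·2227499.2/13412013.6 = 19.930... → 20.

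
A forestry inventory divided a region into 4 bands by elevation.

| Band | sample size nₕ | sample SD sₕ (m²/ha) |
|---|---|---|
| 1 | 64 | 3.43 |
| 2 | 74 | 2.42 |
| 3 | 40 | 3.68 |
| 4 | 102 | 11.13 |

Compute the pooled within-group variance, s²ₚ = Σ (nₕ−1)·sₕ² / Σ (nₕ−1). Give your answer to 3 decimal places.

Degrees of freedom: 63 + 73 + 39 + 101 = 276.
Σ(nₕ−1)sₕ² = 63·11.7649 + 73·5.8564 + 39·13.5424 + 101·123.8769 = 14208.4264.
s²ₚ = 14208.4264 / 276 = 51.47981... → 51.480.

51.480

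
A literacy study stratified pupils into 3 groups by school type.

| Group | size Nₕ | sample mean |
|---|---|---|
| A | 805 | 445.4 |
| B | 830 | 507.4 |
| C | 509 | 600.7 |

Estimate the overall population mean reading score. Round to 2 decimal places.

N = 805 + 830 + 509 = 2144.
Weight each subgroup mean by Nₕ/N and sum.
Σ Nₕx̄ₕ = 805·445.4 + 830·507.4 + 509·600.7 = 358547 + 421142 + 305756.3 = 1085445.3.
Divide by N: 1085445.3 / 2144 = 506.2711... → 506.27.

506.27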